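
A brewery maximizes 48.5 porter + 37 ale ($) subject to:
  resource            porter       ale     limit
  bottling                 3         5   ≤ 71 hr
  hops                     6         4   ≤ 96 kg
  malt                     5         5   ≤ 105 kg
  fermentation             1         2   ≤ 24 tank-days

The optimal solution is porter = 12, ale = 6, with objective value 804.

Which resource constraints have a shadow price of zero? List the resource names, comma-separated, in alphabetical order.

bottling, malt

bottling: 66/71 (slack 5)
hops: 96/96 (binding)
malt: 90/105 (slack 15)
fermentation: 24/24 (binding)
By complementary slackness, a constraint with positive slack has shadow price 0 → bottling, malt.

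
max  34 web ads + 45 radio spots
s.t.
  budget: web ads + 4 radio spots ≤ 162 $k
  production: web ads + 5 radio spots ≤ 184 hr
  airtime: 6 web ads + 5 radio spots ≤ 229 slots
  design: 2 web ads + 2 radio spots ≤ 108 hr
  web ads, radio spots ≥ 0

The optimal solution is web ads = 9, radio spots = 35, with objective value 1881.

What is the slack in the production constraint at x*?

production used = 1·9 + 5·35 = 184; slack = 184 − 184 = 0.

0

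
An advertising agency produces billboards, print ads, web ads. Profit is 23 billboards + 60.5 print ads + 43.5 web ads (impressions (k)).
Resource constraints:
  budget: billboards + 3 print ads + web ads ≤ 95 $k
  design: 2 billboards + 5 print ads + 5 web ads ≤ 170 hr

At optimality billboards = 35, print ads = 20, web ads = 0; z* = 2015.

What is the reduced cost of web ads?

Both budget and design are binding at x*.
The binding rows give the dual system: 1·y_budget + 2·y_design = 23 and 3·y_budget + 5·y_design = 60.5.
Solving: y_budget = 6, y_design = 8.5.
Reduced cost of web ads: c₃ − yᵀa₃ = 43.5 − (6·1 + 8.5·5) = 43.5 − 48.5 = -5.

-5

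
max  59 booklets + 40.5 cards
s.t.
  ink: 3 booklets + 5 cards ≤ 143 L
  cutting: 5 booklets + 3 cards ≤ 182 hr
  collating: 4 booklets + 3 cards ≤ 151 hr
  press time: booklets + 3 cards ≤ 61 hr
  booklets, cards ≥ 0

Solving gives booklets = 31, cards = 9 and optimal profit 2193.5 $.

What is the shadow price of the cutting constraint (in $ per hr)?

5

Check each constraint at x*: ink 138/143 (slack 5); cutting 182/182 (tight); collating 151/151 (tight); press time 58/61 (slack 3).
By complementary slackness, y = 0 for the non-binding constraints.
Dual feasibility on the basic columns requires 5·y_cutting + 4·y_collating = 59, 3·y_cutting + 3·y_collating = 40.5.
This yields shadow prices y_cutting = 5, y_collating = 8.5.
Shadow price of cutting = 5.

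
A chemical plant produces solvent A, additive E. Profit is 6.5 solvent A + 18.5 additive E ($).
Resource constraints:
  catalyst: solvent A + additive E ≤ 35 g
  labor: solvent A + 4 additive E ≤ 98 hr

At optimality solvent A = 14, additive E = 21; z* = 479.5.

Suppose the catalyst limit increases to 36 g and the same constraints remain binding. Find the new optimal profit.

482

Check each constraint at x*: catalyst 35/35 (tight); labor 98/98 (tight).
The binding rows give the dual system: 1·y_catalyst + 1·y_labor = 6.5 and 1·y_catalyst + 4·y_labor = 18.5.
Solving: y_catalyst = 2.5, y_labor = 4.
Δz = y_catalyst·Δb = 2.5 × (1) = 2.5, so new z* = 479.5 + 2.5 = 482.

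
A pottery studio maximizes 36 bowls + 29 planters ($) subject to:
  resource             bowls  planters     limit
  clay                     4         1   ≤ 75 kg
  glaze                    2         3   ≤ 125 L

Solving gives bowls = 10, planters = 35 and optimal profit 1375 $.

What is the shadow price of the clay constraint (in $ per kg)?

5

Check each constraint at x*: clay 75/75 (tight); glaze 125/125 (tight).
From A_Bᵀ y = c: 4·y_clay + 2·y_glaze = 36; 1·y_clay + 3·y_glaze = 29.
This yields shadow prices y_clay = 5, y_glaze = 8.
Shadow price of clay = 5.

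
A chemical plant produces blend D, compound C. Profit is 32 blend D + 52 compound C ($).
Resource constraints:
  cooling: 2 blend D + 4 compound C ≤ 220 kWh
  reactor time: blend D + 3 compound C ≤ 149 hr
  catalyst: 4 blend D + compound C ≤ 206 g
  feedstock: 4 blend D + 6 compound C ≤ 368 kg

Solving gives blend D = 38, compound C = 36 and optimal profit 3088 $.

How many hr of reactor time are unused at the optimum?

reactor time used = 1·38 + 3·36 = 146; slack = 149 − 146 = 3.

3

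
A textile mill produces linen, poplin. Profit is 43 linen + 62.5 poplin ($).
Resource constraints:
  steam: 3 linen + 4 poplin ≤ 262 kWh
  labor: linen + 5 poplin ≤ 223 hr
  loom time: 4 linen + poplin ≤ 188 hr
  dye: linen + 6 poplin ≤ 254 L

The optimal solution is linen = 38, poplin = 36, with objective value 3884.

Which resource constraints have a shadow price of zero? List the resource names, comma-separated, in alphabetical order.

steam: 258/262 (slack 4)
labor: 218/223 (slack 5)
loom time: 188/188 (binding)
dye: 254/254 (binding)
By complementary slackness, a constraint with positive slack has shadow price 0 → labor, steam.

labor, steam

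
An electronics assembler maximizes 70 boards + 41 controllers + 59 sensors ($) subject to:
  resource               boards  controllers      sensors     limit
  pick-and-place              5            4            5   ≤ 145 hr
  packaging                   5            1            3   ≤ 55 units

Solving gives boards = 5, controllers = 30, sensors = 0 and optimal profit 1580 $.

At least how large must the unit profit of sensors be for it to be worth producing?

60

Check each constraint at x*: pick-and-place 145/145 (tight); packaging 55/55 (tight).
From A_Bᵀ y = c: 5·y_pick-and-place + 5·y_packaging = 70; 4·y_pick-and-place + 1·y_packaging = 41.
→ y_pick-and-place = 9 and y_packaging = 5.
sensors enters the basis when its profit ≥ yᵀa₃ = 9·5 + 5·3 = 60.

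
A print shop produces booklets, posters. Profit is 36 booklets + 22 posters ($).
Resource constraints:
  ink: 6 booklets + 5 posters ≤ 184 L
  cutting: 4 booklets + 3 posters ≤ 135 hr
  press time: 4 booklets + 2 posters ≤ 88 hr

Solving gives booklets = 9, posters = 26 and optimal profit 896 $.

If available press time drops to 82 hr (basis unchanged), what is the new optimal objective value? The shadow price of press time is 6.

860

Δb = -6, so new z* = 896 + (6)·(-6) = 896 − 36 = 860.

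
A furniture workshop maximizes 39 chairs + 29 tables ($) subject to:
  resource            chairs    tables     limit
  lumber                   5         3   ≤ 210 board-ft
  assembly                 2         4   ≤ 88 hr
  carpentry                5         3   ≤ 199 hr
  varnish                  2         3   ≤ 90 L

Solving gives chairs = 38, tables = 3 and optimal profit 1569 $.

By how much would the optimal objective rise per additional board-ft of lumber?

0

At the optimum: lumber uses 199 of 210 (slack = 11); assembly uses 88 of 88 (binding); carpentry uses 199 of 199 (binding); varnish uses 85 of 90 (slack = 5).
Since lumber, varnish are not tight, their duals are 0.
Dual feasibility on the basic columns requires 2·y_assembly + 5·y_carpentry = 39, 4·y_assembly + 3·y_carpentry = 29.
→ y_assembly = 2 and y_carpentry = 7.
Shadow price of lumber = 0.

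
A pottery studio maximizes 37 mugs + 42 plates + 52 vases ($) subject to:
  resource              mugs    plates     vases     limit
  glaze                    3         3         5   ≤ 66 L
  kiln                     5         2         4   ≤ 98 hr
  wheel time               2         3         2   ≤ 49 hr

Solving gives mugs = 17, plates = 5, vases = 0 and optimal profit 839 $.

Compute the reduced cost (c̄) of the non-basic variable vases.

At the optimum: glaze uses 66 of 66 (binding); kiln uses 95 of 98 (slack = 3); wheel time uses 49 of 49 (binding).
Slack constraints have shadow price 0 (complementary slackness).
From A_Bᵀ y = c: 3·y_glaze + 2·y_wheel time = 37; 3·y_glaze + 3·y_wheel time = 42.
→ y_glaze = 9 and y_wheel time = 5.
Reduced cost of vases: c₃ − yᵀa₃ = 52 − (9·5 + 5·2) = 52 − 55 = -3.

-3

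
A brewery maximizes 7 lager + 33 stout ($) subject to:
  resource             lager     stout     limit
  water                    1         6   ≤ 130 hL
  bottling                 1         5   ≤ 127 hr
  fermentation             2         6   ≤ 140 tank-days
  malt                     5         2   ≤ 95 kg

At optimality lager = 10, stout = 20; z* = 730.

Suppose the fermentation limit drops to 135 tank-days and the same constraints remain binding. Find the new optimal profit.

722.5

Binding: water and fermentation. Non-binding: bottling (17 unused), malt (5 unused).
By complementary slackness, y = 0 for the non-binding constraints.
Dual feasibility on the basic columns requires 1·y_water + 2·y_fermentation = 7, 6·y_water + 6·y_fermentation = 33.
This yields shadow prices y_water = 4, y_fermentation = 1.5.
Δz = y_fermentation·Δb = 1.5 × (-5) = -7.5, so new z* = 730 − 7.5 = 722.5.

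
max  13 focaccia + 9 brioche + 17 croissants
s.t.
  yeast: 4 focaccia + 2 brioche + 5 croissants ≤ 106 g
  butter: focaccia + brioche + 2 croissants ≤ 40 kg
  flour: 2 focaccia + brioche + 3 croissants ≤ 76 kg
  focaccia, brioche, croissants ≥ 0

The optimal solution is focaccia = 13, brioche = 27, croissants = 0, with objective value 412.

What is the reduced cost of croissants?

-3

Binding: yeast and butter. Non-binding: flour (23 unused).
Slack constraints have shadow price 0 (complementary slackness).
From A_Bᵀ y = c: 4·y_yeast + 1·y_butter = 13; 2·y_yeast + 1·y_butter = 9.
→ y_yeast = 2 and y_butter = 5.
Reduced cost of croissants: c₃ − yᵀa₃ = 17 − (2·5 + 5·2) = 17 − 20 = -3.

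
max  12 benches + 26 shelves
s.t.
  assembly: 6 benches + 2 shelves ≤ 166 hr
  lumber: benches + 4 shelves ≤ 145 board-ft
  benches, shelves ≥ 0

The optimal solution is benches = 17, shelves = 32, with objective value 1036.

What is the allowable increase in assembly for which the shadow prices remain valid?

704

Binding constraints: assembly, lumber. The basis is B = [[6,2],[1,4]] with det 22.
Per unit increase in assembly, x* moves by d = (0.1818, -0.0455).
The basis stays optimal until shelves reaches 0; allowable increase = 704 hr.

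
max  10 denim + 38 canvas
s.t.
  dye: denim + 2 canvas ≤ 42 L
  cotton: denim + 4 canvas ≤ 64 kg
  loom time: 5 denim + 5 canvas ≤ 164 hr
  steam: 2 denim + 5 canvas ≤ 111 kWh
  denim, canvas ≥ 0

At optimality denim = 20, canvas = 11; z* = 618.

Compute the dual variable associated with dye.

1

Binding: dye and cotton. Non-binding: loom time (9 unused), steam (16 unused).
Since loom time, steam are not tight, their duals are 0.
The binding rows give the dual system: 1·y_dye + 1·y_cotton = 10 and 2·y_dye + 4·y_cotton = 38.
This yields shadow prices y_dye = 1, y_cotton = 9.
Shadow price of dye = 1.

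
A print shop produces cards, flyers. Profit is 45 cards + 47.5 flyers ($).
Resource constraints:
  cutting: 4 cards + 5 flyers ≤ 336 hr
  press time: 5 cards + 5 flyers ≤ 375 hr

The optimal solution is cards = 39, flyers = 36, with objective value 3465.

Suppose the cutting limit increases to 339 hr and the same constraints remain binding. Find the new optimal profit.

3472.5

Check each constraint at x*: cutting 336/336 (tight); press time 375/375 (tight).
The binding rows give the dual system: 4·y_cutting + 5·y_press time = 45 and 5·y_cutting + 5·y_press time = 47.5.
This yields shadow prices y_cutting = 2.5, y_press time = 7.
Δz = y_cutting·Δb = 2.5 × (3) = 7.5, so new z* = 3465 + 7.5 = 3472.5.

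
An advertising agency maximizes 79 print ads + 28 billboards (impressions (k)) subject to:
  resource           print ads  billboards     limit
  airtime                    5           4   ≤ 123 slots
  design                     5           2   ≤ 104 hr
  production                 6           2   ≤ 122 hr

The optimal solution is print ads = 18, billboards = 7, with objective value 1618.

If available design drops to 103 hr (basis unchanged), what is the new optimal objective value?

Check each constraint at x*: airtime 118/123 (slack 5); design 104/104 (tight); production 122/122 (tight).
Since airtime is not tight, its dual is 0.
Dual feasibility on the basic columns requires 5·y_design + 6·y_production = 79, 2·y_design + 2·y_production = 28.
This yields shadow prices y_design = 5, y_production = 9.
Δz = y_design·Δb = 5 × (-1) = -5, so new z* = 1618 − 5 = 1613.

1613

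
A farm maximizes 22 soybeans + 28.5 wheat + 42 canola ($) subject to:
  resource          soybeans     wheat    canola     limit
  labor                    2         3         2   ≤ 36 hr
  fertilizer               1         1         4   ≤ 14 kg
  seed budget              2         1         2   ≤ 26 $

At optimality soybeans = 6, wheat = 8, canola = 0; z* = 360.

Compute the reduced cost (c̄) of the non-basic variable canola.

-7

At the optimum: labor uses 36 of 36 (binding); fertilizer uses 14 of 14 (binding); seed budget uses 20 of 26 (slack = 6).
By complementary slackness, y = 0 for the non-binding constraint.
Dual feasibility on the basic columns requires 2·y_labor + 1·y_fertilizer = 22, 3·y_labor + 1·y_fertilizer = 28.5.
This yields shadow prices y_labor = 6.5, y_fertilizer = 9.
Reduced cost of canola: c₃ − yᵀa₃ = 42 − (6.5·2 + 9·4) = 42 − 49 = -7.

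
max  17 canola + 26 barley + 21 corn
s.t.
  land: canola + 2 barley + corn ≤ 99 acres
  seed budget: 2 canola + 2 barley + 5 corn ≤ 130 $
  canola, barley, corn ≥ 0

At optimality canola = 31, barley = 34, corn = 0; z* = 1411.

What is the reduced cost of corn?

Both land and seed budget are binding at x*.
The binding rows give the dual system: 1·y_land + 2·y_seed budget = 17 and 2·y_land + 2·y_seed budget = 26.
→ y_land = 9 and y_seed budget = 4.
Reduced cost of corn: c₃ − yᵀa₃ = 21 − (9·1 + 4·5) = 21 − 29 = -8.

-8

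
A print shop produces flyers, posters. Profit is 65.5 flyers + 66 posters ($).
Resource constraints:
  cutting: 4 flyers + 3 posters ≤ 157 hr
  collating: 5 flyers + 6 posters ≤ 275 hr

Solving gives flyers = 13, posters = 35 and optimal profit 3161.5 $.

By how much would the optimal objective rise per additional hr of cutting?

Both cutting and collating are binding at x*.
Dual feasibility on the basic columns requires 4·y_cutting + 5·y_collating = 65.5, 3·y_cutting + 6·y_collating = 66.
Solving: y_cutting = 7, y_collating = 7.5.
Shadow price of cutting = 7.

7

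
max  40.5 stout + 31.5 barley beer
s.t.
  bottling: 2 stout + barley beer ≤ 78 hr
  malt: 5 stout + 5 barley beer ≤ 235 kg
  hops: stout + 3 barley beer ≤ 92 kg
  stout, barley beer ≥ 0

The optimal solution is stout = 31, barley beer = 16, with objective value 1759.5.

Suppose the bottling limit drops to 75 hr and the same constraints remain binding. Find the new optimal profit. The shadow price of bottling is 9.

Δb = -3, so new z* = 1759.5 + (9)·(-3) = 1759.5 − 27 = 1732.5.

1732.5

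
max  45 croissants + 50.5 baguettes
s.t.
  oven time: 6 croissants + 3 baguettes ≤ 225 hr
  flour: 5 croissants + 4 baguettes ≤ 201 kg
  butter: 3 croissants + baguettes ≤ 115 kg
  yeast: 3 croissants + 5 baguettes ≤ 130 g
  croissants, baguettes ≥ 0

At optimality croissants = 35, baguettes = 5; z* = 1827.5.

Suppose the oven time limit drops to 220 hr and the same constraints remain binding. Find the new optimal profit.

Check each constraint at x*: oven time 225/225 (tight); flour 195/201 (slack 6); butter 110/115 (slack 5); yeast 130/130 (tight).
Slack constraints have shadow price 0 (complementary slackness).
From A_Bᵀ y = c: 6·y_oven time + 3·y_yeast = 45; 3·y_oven time + 5·y_yeast = 50.5.
Solving: y_oven time = 3.5, y_yeast = 8.
Δz = y_oven time·Δb = 3.5 × (-5) = -17.5, so new z* = 1827.5 − 17.5 = 1810.

1810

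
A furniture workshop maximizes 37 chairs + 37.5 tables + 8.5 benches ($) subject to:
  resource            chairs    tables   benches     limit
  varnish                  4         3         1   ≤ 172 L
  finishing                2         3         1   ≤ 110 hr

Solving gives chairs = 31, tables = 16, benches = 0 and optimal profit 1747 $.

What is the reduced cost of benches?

Check each constraint at x*: varnish 172/172 (tight); finishing 110/110 (tight).
The binding rows give the dual system: 4·y_varnish + 2·y_finishing = 37 and 3·y_varnish + 3·y_finishing = 37.5.
Solving: y_varnish = 6, y_finishing = 6.5.
Reduced cost of benches: c₃ − yᵀa₃ = 8.5 − (6·1 + 6.5·1) = 8.5 − 12.5 = -4.

-4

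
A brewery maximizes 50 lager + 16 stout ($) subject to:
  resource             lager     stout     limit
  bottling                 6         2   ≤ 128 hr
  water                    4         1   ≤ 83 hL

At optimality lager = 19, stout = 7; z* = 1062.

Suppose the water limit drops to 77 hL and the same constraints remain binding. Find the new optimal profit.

At the optimum: bottling uses 128 of 128 (binding); water uses 83 of 83 (binding).
Dual feasibility on the basic columns requires 6·y_bottling + 4·y_water = 50, 2·y_bottling + 1·y_water = 16.
Solving: y_bottling = 7, y_water = 2.
Δz = y_water·Δb = 2 × (-6) = -12, so new z* = 1062 − 12 = 1050.

1050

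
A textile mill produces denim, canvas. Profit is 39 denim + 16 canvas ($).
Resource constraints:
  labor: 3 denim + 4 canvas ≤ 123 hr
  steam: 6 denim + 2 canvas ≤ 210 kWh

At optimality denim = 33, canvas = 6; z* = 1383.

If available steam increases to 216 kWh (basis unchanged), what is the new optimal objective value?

1419

Check each constraint at x*: labor 123/123 (tight); steam 210/210 (tight).
From A_Bᵀ y = c: 3·y_labor + 6·y_steam = 39; 4·y_labor + 2·y_steam = 16.
This yields shadow prices y_labor = 1, y_steam = 6.
Δz = y_steam·Δb = 6 × (6) = 36, so new z* = 1383 + 36 = 1419.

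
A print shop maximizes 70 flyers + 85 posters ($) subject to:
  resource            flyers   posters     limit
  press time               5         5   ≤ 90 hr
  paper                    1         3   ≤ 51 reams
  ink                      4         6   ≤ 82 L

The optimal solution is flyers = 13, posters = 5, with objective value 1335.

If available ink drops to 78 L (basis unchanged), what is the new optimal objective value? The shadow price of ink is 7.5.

Δb = -4, so new z* = 1335 + (7.5)·(-4) = 1335 − 30 = 1305.

1305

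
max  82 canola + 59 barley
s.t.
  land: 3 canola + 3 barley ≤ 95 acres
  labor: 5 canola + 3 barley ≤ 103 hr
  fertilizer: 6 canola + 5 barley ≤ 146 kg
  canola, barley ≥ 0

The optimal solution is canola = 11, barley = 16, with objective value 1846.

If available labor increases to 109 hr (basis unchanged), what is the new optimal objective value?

1894

At the optimum: land uses 81 of 95 (slack = 14); labor uses 103 of 103 (binding); fertilizer uses 146 of 146 (binding).
Slack constraints have shadow price 0 (complementary slackness).
From A_Bᵀ y = c: 5·y_labor + 6·y_fertilizer = 82; 3·y_labor + 5·y_fertilizer = 59.
Solving: y_labor = 8, y_fertilizer = 7.
Δz = y_labor·Δb = 8 × (6) = 48, so new z* = 1846 + 48 = 1894.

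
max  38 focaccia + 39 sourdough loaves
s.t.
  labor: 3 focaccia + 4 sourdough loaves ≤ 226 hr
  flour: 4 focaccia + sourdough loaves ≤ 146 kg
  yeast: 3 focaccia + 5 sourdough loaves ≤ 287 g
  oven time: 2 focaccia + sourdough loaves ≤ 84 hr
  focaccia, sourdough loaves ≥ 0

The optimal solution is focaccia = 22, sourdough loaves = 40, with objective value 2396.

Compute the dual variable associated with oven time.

7

Check each constraint at x*: labor 226/226 (tight); flour 128/146 (slack 18); yeast 266/287 (slack 21); oven time 84/84 (tight).
By complementary slackness, y = 0 for the non-binding constraints.
The binding rows give the dual system: 3·y_labor + 2·y_oven time = 38 and 4·y_labor + 1·y_oven time = 39.
Solving: y_labor = 8, y_oven time = 7.
Shadow price of oven time = 7.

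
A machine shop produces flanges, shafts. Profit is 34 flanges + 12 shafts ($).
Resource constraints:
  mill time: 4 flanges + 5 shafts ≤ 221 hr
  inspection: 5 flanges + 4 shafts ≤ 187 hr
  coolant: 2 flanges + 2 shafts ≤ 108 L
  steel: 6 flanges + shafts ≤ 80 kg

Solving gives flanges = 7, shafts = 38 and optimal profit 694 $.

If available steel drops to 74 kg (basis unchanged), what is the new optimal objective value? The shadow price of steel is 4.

Δb = -6, so new z* = 694 + (4)·(-6) = 694 − 24 = 670.

670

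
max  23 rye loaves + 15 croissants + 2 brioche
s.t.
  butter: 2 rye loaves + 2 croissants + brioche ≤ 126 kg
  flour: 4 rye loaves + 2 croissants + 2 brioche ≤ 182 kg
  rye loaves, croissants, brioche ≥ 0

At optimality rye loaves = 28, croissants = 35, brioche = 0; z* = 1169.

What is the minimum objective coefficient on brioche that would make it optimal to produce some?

11.5

At the optimum: butter uses 126 of 126 (binding); flour uses 182 of 182 (binding).
The binding rows give the dual system: 2·y_butter + 4·y_flour = 23 and 2·y_butter + 2·y_flour = 15.
Solving: y_butter = 3.5, y_flour = 4.
brioche enters the basis when its profit ≥ yᵀa₃ = 3.5·1 + 4·2 = 11.5.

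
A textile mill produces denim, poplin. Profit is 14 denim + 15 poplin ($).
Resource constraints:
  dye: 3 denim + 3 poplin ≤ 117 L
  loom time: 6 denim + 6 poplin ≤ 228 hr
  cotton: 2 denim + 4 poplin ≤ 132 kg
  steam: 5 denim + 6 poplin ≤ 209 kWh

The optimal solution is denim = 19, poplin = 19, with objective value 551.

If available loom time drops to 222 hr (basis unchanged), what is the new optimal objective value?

542

Check each constraint at x*: dye 114/117 (slack 3); loom time 228/228 (tight); cotton 114/132 (slack 18); steam 209/209 (tight).
Slack constraints have shadow price 0 (complementary slackness).
Dual feasibility on the basic columns requires 6·y_loom time + 5·y_steam = 14, 6·y_loom time + 6·y_steam = 15.
→ y_loom time = 1.5 and y_steam = 1.
Δz = y_loom time·Δb = 1.5 × (-6) = -9, so new z* = 551 − 9 = 542.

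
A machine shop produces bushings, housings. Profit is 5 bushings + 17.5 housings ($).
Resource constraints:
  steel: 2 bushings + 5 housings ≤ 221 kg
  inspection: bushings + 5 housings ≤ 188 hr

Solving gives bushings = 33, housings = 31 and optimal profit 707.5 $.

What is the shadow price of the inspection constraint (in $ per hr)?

2

Check each constraint at x*: steel 221/221 (tight); inspection 188/188 (tight).
From A_Bᵀ y = c: 2·y_steel + 1·y_inspection = 5; 5·y_steel + 5·y_inspection = 17.5.
→ y_steel = 1.5 and y_inspection = 2.
Shadow price of inspection = 2.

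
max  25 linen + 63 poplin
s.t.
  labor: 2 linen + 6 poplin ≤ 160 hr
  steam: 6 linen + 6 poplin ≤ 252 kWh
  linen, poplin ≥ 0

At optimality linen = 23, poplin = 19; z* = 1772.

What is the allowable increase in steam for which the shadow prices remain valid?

228

Binding constraints: labor, steam. The basis is B = [[2,6],[6,6]] with det -24.
Per unit increase in steam, x* moves by d = (0.25, -0.0833).
The basis stays optimal until poplin reaches 0; allowable increase = 228 kWh.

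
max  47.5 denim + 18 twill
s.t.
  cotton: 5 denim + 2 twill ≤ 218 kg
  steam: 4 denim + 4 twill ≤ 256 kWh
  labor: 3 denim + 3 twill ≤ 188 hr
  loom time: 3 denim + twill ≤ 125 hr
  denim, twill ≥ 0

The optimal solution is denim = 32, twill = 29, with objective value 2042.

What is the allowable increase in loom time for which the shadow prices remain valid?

Binding constraints: cotton, loom time. The basis is B = [[5,2],[3,1]] with det -1.
Per unit increase in loom time, x* moves by d = (2, -5).
The basis stays optimal until twill reaches 0; allowable increase = 5.8 hr.

5.8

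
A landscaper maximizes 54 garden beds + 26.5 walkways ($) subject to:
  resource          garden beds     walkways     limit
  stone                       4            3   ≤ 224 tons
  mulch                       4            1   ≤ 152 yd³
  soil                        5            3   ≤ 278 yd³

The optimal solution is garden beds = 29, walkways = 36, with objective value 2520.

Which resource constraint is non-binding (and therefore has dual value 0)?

stone: 224/224 (binding)
mulch: 152/152 (binding)
soil: 253/278 (slack 25)
By complementary slackness, a constraint with positive slack has shadow price 0 → soil.

soil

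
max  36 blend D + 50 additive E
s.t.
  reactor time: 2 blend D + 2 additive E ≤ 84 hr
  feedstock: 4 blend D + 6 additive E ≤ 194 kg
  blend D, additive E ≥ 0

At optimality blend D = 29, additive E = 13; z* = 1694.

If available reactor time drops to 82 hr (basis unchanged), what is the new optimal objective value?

Both reactor time and feedstock are binding at x*.
Dual feasibility on the basic columns requires 2·y_reactor time + 4·y_feedstock = 36, 2·y_reactor time + 6·y_feedstock = 50.
Solving: y_reactor time = 4, y_feedstock = 7.
Δz = y_reactor time·Δb = 4 × (-2) = -8, so new z* = 1694 − 8 = 1686.

1686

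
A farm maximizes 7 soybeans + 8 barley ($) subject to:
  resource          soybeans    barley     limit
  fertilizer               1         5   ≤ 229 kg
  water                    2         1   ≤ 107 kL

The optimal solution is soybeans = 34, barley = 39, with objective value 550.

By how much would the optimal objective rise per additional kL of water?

Check each constraint at x*: fertilizer 229/229 (tight); water 107/107 (tight).
The binding rows give the dual system: 1·y_fertilizer + 2·y_water = 7 and 5·y_fertilizer + 1·y_water = 8.
Solving: y_fertilizer = 1, y_water = 3.
Shadow price of water = 3.

3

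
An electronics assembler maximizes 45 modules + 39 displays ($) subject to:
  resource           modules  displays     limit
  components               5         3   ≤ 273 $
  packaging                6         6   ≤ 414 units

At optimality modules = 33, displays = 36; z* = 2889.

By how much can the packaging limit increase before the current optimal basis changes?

Binding constraints: components, packaging. The basis is B = [[5,3],[6,6]] with det 12.
Per unit increase in packaging, x* moves by d = (-0.25, 0.4167).
The basis stays optimal until modules reaches 0; allowable increase = 132 units.

132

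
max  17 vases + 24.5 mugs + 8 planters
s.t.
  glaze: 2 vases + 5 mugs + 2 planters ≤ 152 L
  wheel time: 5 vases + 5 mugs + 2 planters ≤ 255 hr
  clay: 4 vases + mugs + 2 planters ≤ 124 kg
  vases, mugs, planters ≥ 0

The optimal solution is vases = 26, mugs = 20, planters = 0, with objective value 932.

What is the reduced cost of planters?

-5

Binding: glaze and clay. Non-binding: wheel time (25 unused).
Slack constraints have shadow price 0 (complementary slackness).
The binding rows give the dual system: 2·y_glaze + 4·y_clay = 17 and 5·y_glaze + 1·y_clay = 24.5.
→ y_glaze = 4.5 and y_clay = 2.
Reduced cost of planters: c₃ − yᵀa₃ = 8 − (4.5·2 + 2·2) = 8 − 13 = -5.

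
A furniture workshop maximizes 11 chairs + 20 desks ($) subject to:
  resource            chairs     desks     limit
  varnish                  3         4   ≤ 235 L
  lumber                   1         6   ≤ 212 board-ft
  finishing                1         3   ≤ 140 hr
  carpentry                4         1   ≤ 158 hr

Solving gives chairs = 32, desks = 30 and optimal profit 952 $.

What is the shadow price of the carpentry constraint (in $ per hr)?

2

Binding: lumber and carpentry. Non-binding: varnish (19 unused), finishing (18 unused).
Slack constraints have shadow price 0 (complementary slackness).
From A_Bᵀ y = c: 1·y_lumber + 4·y_carpentry = 11; 6·y_lumber + 1·y_carpentry = 20.
Solving: y_lumber = 3, y_carpentry = 2.
Shadow price of carpentry = 2.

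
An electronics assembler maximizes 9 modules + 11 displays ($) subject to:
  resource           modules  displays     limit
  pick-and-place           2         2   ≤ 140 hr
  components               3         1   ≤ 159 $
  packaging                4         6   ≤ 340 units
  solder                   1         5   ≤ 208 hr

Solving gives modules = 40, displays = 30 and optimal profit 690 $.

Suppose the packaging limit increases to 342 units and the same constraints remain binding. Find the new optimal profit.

At the optimum: pick-and-place uses 140 of 140 (binding); components uses 150 of 159 (slack = 9); packaging uses 340 of 340 (binding); solder uses 190 of 208 (slack = 18).
By complementary slackness, y = 0 for the non-binding constraints.
Dual feasibility on the basic columns requires 2·y_pick-and-place + 4·y_packaging = 9, 2·y_pick-and-place + 6·y_packaging = 11.
Solving: y_pick-and-place = 2.5, y_packaging = 1.
Δz = y_packaging·Δb = 1 × (2) = 2, so new z* = 690 + 2 = 692.

692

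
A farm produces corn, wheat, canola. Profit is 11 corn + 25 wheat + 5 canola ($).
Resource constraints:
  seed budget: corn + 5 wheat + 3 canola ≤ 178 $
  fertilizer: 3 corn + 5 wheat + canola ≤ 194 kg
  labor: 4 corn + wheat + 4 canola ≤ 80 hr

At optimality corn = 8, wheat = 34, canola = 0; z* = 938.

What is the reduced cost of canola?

At the optimum: seed budget uses 178 of 178 (binding); fertilizer uses 194 of 194 (binding); labor uses 66 of 80 (slack = 14).
By complementary slackness, y = 0 for the non-binding constraint.
From A_Bᵀ y = c: 1·y_seed budget + 3·y_fertilizer = 11; 5·y_seed budget + 5·y_fertilizer = 25.
This yields shadow prices y_seed budget = 2, y_fertilizer = 3.
Reduced cost of canola: c₃ − yᵀa₃ = 5 − (2·3 + 3·1) = 5 − 9 = -4.

-4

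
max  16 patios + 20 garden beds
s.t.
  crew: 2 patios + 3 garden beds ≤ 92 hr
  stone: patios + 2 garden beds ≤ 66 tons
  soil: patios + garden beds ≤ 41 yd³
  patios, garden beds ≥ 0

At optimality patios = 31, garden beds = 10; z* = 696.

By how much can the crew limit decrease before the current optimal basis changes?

10

Binding constraints: crew, soil. The basis is B = [[2,3],[1,1]] with det -1.
Per unit decrease in crew, x* moves by d = (1, -1).
The basis stays optimal until garden beds reaches 0; allowable decrease = 10 hr.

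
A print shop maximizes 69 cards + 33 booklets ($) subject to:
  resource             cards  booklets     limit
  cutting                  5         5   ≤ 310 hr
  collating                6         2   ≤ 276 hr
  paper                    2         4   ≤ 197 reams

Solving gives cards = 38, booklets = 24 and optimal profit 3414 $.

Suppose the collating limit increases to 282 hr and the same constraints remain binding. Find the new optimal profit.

3468

Check each constraint at x*: cutting 310/310 (tight); collating 276/276 (tight); paper 172/197 (slack 25).
Since paper is not tight, its dual is 0.
The binding rows give the dual system: 5·y_cutting + 6·y_collating = 69 and 5·y_cutting + 2·y_collating = 33.
This yields shadow prices y_cutting = 3, y_collating = 9.
Δz = y_collating·Δb = 9 × (6) = 54, so new z* = 3414 + 54 = 3468.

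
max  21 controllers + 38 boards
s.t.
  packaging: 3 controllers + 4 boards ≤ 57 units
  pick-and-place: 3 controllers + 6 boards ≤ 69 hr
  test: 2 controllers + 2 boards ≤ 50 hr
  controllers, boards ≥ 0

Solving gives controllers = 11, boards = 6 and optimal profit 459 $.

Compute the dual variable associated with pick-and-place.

Binding: packaging and pick-and-place. Non-binding: test (16 unused).
By complementary slackness, y = 0 for the non-binding constraint.
The binding rows give the dual system: 3·y_packaging + 3·y_pick-and-place = 21 and 4·y_packaging + 6·y_pick-and-place = 38.
This yields shadow prices y_packaging = 2, y_pick-and-place = 5.
Shadow price of pick-and-place = 5.

5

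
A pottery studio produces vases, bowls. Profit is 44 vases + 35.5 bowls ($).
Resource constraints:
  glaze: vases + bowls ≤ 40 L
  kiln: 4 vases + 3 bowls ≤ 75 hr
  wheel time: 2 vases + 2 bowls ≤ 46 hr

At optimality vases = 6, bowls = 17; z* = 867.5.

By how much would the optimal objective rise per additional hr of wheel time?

5

At the optimum: glaze uses 23 of 40 (slack = 17); kiln uses 75 of 75 (binding); wheel time uses 46 of 46 (binding).
Slack constraints have shadow price 0 (complementary slackness).
From A_Bᵀ y = c: 4·y_kiln + 2·y_wheel time = 44; 3·y_kiln + 2·y_wheel time = 35.5.
This yields shadow prices y_kiln = 8.5, y_wheel time = 5.
Shadow price of wheel time = 5.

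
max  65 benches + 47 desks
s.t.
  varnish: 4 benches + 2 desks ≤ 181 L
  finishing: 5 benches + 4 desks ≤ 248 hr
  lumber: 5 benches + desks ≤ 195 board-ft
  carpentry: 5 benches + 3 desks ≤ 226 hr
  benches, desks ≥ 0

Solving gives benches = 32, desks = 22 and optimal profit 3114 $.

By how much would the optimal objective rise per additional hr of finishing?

Binding: finishing and carpentry. Non-binding: varnish (9 unused), lumber (13 unused).
Slack constraints have shadow price 0 (complementary slackness).
Dual feasibility on the basic columns requires 5·y_finishing + 5·y_carpentry = 65, 4·y_finishing + 3·y_carpentry = 47.
→ y_finishing = 8 and y_carpentry = 5.
Shadow price of finishing = 8.

8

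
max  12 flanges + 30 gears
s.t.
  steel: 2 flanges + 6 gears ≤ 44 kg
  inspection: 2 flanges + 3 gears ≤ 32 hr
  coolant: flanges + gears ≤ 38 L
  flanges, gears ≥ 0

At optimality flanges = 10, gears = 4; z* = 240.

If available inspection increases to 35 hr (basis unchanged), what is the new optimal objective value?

Check each constraint at x*: steel 44/44 (tight); inspection 32/32 (tight); coolant 14/38 (slack 24).
Slack constraints have shadow price 0 (complementary slackness).
Dual feasibility on the basic columns requires 2·y_steel + 2·y_inspection = 12, 6·y_steel + 3·y_inspection = 30.
Solving: y_steel = 4, y_inspection = 2.
Δz = y_inspection·Δb = 2 × (3) = 6, so new z* = 240 + 6 = 246.

246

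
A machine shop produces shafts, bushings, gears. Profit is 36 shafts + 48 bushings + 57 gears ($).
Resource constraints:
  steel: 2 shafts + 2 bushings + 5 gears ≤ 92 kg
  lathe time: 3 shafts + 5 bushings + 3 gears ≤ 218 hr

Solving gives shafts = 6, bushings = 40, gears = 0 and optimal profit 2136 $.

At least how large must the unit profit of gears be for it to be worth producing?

63

Both steel and lathe time are binding at x*.
From A_Bᵀ y = c: 2·y_steel + 3·y_lathe time = 36; 2·y_steel + 5·y_lathe time = 48.
→ y_steel = 9 and y_lathe time = 6.
gears enters the basis when its profit ≥ yᵀa₃ = 9·5 + 6·3 = 63.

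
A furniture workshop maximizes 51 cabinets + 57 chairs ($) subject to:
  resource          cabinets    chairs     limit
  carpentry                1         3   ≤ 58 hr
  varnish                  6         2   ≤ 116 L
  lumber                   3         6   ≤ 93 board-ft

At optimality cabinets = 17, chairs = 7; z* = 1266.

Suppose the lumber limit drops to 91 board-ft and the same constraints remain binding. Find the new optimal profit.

1250

Check each constraint at x*: carpentry 38/58 (slack 20); varnish 116/116 (tight); lumber 93/93 (tight).
Since carpentry is not tight, its dual is 0.
Dual feasibility on the basic columns requires 6·y_varnish + 3·y_lumber = 51, 2·y_varnish + 6·y_lumber = 57.
→ y_varnish = 4.5 and y_lumber = 8.
Δz = y_lumber·Δb = 8 × (-2) = -16, so new z* = 1266 − 16 = 1250.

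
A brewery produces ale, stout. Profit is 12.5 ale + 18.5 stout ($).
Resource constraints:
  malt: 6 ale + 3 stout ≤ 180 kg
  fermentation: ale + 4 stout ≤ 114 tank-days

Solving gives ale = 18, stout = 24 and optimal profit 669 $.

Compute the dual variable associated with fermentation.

At the optimum: malt uses 180 of 180 (binding); fermentation uses 114 of 114 (binding).
The binding rows give the dual system: 6·y_malt + 1·y_fermentation = 12.5 and 3·y_malt + 4·y_fermentation = 18.5.
This yields shadow prices y_malt = 1.5, y_fermentation = 3.5.
Shadow price of fermentation = 3.5.

3.5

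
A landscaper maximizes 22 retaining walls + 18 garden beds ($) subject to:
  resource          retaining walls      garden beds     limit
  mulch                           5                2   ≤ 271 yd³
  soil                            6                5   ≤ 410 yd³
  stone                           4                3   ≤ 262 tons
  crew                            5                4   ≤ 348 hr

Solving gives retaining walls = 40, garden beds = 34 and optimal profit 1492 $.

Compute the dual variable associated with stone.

1

Binding: soil and stone. Non-binding: mulch (3 unused), crew (12 unused).
Since mulch, crew are not tight, their duals are 0.
Dual feasibility on the basic columns requires 6·y_soil + 4·y_stone = 22, 5·y_soil + 3·y_stone = 18.
This yields shadow prices y_soil = 3, y_stone = 1.
Shadow price of stone = 1.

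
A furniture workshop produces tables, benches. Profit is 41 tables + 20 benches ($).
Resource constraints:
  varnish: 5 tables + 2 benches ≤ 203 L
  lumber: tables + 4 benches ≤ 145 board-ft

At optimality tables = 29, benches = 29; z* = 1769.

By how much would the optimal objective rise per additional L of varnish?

8

Both varnish and lumber are binding at x*.
The binding rows give the dual system: 5·y_varnish + 1·y_lumber = 41 and 2·y_varnish + 4·y_lumber = 20.
→ y_varnish = 8 and y_lumber = 1.
Shadow price of varnish = 8.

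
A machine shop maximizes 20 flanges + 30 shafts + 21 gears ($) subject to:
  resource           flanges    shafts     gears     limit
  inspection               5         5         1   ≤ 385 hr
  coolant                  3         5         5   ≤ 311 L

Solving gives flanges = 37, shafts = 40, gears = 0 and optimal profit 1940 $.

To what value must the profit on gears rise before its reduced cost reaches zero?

At the optimum: inspection uses 385 of 385 (binding); coolant uses 311 of 311 (binding).
From A_Bᵀ y = c: 5·y_inspection + 3·y_coolant = 20; 5·y_inspection + 5·y_coolant = 30.
Solving: y_inspection = 1, y_coolant = 5.
gears enters the basis when its profit ≥ yᵀa₃ = 1·1 + 5·5 = 26.

26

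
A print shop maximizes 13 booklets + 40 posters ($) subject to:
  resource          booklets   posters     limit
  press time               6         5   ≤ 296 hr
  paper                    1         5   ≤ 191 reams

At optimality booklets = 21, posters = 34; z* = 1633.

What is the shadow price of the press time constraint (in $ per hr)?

Check each constraint at x*: press time 296/296 (tight); paper 191/191 (tight).
Dual feasibility on the basic columns requires 6·y_press time + 1·y_paper = 13, 5·y_press time + 5·y_paper = 40.
→ y_press time = 1 and y_paper = 7.
Shadow price of press time = 1.

1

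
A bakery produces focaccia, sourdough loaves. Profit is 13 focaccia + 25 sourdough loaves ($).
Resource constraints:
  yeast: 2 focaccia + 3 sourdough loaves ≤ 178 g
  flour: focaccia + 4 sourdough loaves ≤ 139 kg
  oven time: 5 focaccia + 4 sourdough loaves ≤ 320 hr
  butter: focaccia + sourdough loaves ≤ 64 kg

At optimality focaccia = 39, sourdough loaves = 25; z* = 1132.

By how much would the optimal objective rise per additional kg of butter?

9

Binding: flour and butter. Non-binding: yeast (25 unused), oven time (25 unused).
By complementary slackness, y = 0 for the non-binding constraints.
Dual feasibility on the basic columns requires 1·y_flour + 1·y_butter = 13, 4·y_flour + 1·y_butter = 25.
Solving: y_flour = 4, y_butter = 9.
Shadow price of butter = 9.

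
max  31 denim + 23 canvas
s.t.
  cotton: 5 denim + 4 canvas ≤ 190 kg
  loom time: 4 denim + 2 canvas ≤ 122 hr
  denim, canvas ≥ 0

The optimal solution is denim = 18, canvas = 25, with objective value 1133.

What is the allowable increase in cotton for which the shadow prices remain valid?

54

Binding constraints: cotton, loom time. The basis is B = [[5,4],[4,2]] with det -6.
Per unit increase in cotton, x* moves by d = (-0.3333, 0.6667).
The basis stays optimal until denim reaches 0; allowable increase = 54 kg.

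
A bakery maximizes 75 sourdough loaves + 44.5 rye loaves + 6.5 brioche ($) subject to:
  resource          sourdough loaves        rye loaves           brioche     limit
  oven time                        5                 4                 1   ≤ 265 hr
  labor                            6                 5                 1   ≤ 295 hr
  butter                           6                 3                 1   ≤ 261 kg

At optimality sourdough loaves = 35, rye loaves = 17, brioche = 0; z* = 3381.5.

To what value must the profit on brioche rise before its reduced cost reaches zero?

12.5

At the optimum: oven time uses 243 of 265 (slack = 22); labor uses 295 of 295 (binding); butter uses 261 of 261 (binding).
Slack constraints have shadow price 0 (complementary slackness).
The binding rows give the dual system: 6·y_labor + 6·y_butter = 75 and 5·y_labor + 3·y_butter = 44.5.
→ y_labor = 3.5 and y_butter = 9.
brioche enters the basis when its profit ≥ yᵀa₃ = 3.5·1 + 9·1 = 12.5.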